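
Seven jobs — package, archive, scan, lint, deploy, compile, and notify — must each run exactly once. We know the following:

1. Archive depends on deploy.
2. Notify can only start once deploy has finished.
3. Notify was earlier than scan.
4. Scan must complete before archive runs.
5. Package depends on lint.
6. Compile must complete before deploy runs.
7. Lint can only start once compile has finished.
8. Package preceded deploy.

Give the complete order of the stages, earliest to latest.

The constraints fix every adjacent pair, so only one ordering works:
compile → lint → package → deploy → notify → scan → archive.

compile, lint, package, deploy, notify, scan, archive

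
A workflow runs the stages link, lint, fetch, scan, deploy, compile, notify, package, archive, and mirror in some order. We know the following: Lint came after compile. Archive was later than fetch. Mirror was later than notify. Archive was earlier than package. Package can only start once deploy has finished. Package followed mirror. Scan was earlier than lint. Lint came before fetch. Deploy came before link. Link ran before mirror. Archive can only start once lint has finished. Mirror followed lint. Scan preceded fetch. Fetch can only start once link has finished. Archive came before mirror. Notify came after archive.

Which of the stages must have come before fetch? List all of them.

Directly stated before fetch: link, lint, and scan.
Compile reaches fetch via compile → lint → fetch.
Deploy reaches fetch via deploy → link → fetch.
No chain forces notify (or any of the others) ahead of fetch.

compile, deploy, link, lint, scan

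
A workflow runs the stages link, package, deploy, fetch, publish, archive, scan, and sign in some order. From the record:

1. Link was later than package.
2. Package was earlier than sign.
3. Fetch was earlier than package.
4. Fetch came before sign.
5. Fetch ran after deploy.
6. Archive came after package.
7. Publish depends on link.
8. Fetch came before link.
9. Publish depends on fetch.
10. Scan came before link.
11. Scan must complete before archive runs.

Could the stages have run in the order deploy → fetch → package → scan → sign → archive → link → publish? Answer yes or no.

yes

Check each stated constraint against the proposed order — e.g. fetch is ahead of link; fetch is ahead of publish. Every pair is in the required order; nothing is violated.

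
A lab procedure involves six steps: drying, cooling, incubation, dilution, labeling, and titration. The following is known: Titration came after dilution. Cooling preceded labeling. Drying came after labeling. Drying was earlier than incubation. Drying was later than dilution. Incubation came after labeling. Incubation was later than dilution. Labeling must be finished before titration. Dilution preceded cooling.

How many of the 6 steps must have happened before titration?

Directly stated before titration: dilution and labeling.
Cooling reaches titration via cooling → labeling → titration.
No chain forces drying (or any of the others) ahead of titration.
That's cooling, dilution, and labeling — 3 in all.

3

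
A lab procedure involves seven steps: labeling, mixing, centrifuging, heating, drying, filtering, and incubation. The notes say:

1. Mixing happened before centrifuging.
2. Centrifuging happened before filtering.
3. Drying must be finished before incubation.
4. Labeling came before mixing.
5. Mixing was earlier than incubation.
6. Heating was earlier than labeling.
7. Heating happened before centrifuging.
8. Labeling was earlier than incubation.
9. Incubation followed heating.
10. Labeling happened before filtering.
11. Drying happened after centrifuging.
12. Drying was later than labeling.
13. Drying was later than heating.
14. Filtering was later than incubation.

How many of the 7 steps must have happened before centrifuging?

Directly stated before centrifuging: heating and mixing.
Labeling reaches centrifuging via labeling → mixing → centrifuging.
That's heating, labeling, and mixing — 3 in all.

3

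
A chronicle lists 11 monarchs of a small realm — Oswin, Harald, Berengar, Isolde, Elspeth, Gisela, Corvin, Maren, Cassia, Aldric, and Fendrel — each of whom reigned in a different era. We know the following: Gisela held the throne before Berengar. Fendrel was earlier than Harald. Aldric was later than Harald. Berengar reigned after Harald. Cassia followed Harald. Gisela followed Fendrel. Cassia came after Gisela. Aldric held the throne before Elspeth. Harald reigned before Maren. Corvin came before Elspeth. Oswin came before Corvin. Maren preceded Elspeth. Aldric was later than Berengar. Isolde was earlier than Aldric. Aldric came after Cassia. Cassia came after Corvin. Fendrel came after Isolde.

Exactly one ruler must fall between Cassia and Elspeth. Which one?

Tracing the constraints gives Cassia → Aldric → Elspeth, so Aldric sits after Cassia and before Elspeth.
No other ruler is forced both after Cassia and before Elspeth.

Aldric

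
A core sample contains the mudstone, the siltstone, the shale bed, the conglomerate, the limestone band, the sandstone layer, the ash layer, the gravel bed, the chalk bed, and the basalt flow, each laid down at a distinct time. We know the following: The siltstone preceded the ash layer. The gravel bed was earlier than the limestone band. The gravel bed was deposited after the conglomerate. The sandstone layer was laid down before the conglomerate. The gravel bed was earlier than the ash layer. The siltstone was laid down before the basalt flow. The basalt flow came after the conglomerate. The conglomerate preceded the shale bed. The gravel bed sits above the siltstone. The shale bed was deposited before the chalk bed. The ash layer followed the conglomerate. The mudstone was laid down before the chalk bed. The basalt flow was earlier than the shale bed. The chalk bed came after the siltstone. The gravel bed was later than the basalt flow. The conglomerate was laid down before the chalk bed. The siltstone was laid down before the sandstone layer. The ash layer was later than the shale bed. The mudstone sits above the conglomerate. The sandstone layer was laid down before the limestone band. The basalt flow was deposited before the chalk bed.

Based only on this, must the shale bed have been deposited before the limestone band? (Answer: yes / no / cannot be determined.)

No chain of stated constraints runs from the shale bed to the limestone band, and none runs from the limestone band to the shale bed either.
So the relative order of the shale bed and the limestone band is not fixed by the given facts.

cannot be determined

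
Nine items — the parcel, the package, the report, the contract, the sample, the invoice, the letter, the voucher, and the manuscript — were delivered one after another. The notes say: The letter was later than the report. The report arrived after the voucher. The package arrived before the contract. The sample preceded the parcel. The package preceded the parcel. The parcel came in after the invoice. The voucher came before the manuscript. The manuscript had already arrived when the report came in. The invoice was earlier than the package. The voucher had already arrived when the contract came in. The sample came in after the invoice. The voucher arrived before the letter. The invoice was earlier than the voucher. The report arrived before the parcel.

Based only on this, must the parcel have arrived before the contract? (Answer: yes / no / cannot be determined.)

cannot be determined

No chain of stated constraints runs from the parcel to the contract, and none runs from the contract to the parcel either.
So the relative order of the parcel and the contract is not fixed by the given facts.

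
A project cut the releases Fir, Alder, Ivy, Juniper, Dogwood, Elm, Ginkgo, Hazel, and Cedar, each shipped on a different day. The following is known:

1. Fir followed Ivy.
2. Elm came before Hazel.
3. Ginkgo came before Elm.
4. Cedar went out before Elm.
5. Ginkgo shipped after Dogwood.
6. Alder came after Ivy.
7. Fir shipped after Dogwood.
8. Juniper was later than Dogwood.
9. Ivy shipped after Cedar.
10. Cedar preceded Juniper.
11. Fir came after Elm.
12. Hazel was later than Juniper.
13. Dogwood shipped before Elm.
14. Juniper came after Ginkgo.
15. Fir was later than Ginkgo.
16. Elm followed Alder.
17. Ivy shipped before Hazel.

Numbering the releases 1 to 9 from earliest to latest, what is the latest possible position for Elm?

7

Elm must come before Fir and Hazel — 2 releases forced after it.
Everything else can be placed before Elm in some valid order, so Elm can sit as late as position 9 − 2 = 7.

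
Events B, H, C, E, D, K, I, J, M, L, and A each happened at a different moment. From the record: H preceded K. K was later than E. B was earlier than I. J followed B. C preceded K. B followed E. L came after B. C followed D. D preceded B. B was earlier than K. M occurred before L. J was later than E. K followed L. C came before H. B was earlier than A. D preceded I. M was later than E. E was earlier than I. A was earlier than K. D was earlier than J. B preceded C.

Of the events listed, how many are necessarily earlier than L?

Directly stated before L: B and M.
D reaches L via D → B → L.
E reaches L via E → B → L.
No chain forces J (or any of the others) ahead of L.
That's B, D, E, and M — 4 in all.

4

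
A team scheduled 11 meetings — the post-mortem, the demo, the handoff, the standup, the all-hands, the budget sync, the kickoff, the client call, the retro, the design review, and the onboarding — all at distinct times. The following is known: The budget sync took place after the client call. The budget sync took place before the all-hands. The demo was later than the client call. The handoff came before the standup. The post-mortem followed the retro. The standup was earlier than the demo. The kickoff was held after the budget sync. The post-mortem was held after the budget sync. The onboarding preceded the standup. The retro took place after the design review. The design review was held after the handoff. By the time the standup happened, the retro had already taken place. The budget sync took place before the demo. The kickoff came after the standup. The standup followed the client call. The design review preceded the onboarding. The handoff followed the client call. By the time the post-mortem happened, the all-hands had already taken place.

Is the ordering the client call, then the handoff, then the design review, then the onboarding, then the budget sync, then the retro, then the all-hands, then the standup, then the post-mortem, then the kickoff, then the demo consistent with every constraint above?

yes

Check each stated constraint against the proposed order — e.g. the client call is ahead of the standup; the client call is ahead of the demo. Every pair is in the required order; nothing is violated.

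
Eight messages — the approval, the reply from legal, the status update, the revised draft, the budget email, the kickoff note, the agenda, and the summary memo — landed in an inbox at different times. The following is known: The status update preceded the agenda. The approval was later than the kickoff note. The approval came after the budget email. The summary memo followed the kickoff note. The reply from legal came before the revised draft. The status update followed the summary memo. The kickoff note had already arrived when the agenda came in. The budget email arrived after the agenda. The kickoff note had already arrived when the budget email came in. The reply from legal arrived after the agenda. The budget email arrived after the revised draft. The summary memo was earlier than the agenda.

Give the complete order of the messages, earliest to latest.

the kickoff note, the summary memo, the status update, the agenda, the reply from legal, the revised draft, the budget email, the approval

The constraints fix every adjacent pair, so only one ordering works:
the kickoff note → the summary memo → the status update → the agenda → the reply from legal → the revised draft → the budget email → the approval.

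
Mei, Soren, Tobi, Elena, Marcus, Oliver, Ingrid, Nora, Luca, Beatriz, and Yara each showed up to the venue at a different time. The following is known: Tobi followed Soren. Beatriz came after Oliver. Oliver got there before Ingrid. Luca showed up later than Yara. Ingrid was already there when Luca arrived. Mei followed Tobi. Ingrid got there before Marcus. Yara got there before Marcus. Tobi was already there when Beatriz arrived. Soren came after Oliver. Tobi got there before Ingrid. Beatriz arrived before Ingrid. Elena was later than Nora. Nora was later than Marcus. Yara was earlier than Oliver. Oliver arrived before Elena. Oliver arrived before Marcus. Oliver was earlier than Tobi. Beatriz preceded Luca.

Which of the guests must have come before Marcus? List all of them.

Directly stated before Marcus: Ingrid, Oliver, and Yara.
Beatriz reaches Marcus via Beatriz → Ingrid → Marcus.
Soren reaches Marcus via Soren → Tobi → Ingrid → Marcus.
Tobi reaches Marcus via Tobi → Ingrid → Marcus.

Beatriz, Ingrid, Oliver, Soren, Tobi, Yara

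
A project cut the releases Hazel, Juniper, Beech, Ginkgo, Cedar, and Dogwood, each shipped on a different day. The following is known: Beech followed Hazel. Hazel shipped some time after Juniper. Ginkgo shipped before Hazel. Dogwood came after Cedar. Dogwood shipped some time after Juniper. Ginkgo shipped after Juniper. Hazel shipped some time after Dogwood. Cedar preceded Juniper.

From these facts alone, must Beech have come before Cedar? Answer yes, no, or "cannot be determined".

no

Tracing the constraints gives Cedar → Juniper → Hazel → Beech, so Cedar must come before Beech.
That means Beech cannot be before Cedar.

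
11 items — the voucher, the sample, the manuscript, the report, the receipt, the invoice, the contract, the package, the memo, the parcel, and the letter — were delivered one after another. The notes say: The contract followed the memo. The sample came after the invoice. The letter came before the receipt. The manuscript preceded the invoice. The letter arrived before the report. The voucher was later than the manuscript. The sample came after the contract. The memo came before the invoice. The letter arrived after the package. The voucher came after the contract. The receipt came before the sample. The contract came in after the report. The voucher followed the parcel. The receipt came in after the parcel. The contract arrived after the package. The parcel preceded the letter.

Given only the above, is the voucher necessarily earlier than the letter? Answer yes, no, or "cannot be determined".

no

Tracing the constraints gives the letter → the report → the contract → the voucher, so the letter must come before the voucher.
That means the voucher cannot be before the letter.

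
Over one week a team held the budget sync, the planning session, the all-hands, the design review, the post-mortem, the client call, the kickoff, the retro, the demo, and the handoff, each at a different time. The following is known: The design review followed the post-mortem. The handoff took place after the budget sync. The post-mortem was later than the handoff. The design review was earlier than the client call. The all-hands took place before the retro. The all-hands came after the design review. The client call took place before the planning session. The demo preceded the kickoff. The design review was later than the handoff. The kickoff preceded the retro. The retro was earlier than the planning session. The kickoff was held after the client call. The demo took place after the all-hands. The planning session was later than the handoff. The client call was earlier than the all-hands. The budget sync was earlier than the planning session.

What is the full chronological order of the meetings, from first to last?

The constraints fix every adjacent pair, so only one ordering works:
the budget sync → the handoff → the post-mortem → the design review → the client call → the all-hands → the demo → the kickoff → the retro → the planning session.

the budget sync, the handoff, the post-mortem, the design review, the client call, the all-hands, the demo, the kickoff, the retro, the planning session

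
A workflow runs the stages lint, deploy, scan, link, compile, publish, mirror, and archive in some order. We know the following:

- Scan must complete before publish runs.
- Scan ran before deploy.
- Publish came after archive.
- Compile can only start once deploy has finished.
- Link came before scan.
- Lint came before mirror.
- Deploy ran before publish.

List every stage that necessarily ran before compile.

Directly stated before compile: deploy.
Link reaches compile via link → scan → deploy → compile.
Scan reaches compile via scan → deploy → compile.
No chain forces mirror (or any of the others) ahead of compile.

deploy, link, scan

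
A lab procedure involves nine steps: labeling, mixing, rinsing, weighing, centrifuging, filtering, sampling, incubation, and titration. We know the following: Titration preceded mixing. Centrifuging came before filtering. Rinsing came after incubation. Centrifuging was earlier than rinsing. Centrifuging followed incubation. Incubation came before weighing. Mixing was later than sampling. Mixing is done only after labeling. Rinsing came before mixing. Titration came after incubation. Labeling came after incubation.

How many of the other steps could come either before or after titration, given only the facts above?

Forced before titration: incubation; forced after titration: mixing.
That leaves centrifuging, filtering, labeling, rinsing, sampling, and weighing with no forced order relative to titration — 6.

6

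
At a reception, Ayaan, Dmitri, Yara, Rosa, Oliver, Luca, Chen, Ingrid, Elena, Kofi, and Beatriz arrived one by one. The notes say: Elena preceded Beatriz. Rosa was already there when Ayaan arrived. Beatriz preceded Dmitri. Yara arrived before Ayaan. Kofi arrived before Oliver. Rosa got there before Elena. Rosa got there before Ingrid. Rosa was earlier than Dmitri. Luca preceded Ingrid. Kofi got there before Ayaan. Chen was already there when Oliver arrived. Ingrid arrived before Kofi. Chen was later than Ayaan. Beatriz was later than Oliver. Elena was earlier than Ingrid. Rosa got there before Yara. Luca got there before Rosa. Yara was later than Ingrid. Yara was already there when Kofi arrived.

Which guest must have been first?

Luca has a chain of constraints placing them before every other guest, so Luca must be first.

Luca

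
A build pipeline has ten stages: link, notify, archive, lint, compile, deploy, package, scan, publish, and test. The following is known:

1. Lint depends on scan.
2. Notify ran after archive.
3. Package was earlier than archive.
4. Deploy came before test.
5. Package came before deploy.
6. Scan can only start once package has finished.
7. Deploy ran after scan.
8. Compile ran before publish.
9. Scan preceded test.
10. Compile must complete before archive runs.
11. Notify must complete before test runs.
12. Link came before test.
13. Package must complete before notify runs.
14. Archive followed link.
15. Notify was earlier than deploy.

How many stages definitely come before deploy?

Directly stated before deploy: notify, package, and scan.
Archive reaches deploy via archive → notify → deploy.
Compile reaches deploy via compile → archive → notify → deploy.
Link reaches deploy via link → archive → notify → deploy.
That's archive, compile, link, notify, package, and scan — 6 in all.

6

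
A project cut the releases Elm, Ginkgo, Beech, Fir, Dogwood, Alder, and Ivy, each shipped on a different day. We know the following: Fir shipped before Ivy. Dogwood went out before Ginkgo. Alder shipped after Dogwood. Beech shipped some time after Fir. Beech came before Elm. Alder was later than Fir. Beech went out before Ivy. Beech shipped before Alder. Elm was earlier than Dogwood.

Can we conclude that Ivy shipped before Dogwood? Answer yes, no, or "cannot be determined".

cannot be determined

No chain of stated constraints runs from Ivy to Dogwood, and none runs from Dogwood to Ivy either.
So the relative order of Ivy and Dogwood is not fixed by the given facts.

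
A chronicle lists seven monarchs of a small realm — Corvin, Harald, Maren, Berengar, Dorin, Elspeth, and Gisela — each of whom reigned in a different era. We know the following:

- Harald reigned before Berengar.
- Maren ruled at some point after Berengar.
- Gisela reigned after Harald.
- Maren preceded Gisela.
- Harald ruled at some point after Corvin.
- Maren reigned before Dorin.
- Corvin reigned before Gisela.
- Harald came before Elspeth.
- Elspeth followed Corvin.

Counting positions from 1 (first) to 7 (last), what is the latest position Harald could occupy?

2

Harald must come before Berengar, Dorin, Elspeth, Gisela, and Maren — 5 rulers forced after them.
Everything else can be placed before Harald in some valid order, so Harald can sit as late as position 7 − 5 = 2.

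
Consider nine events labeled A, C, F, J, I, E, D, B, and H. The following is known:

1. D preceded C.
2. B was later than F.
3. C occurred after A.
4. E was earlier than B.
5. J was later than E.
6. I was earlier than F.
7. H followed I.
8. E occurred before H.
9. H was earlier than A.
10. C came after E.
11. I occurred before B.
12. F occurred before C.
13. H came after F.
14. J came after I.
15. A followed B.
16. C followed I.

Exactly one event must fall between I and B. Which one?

F

Tracing the constraints gives I → F → B, so F sits after I and before B.
No other event is forced both after I and before B.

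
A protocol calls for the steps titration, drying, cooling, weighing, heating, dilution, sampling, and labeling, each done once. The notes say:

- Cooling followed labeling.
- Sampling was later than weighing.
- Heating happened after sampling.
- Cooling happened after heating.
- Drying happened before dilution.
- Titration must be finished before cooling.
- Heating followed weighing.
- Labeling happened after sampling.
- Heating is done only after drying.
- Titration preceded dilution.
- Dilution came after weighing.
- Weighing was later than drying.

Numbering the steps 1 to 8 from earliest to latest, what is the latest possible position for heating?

7

Heating must come before cooling — 1 step forced after it.
Everything else can be placed before heating in some valid order, so heating can sit as late as position 8 − 1 = 7.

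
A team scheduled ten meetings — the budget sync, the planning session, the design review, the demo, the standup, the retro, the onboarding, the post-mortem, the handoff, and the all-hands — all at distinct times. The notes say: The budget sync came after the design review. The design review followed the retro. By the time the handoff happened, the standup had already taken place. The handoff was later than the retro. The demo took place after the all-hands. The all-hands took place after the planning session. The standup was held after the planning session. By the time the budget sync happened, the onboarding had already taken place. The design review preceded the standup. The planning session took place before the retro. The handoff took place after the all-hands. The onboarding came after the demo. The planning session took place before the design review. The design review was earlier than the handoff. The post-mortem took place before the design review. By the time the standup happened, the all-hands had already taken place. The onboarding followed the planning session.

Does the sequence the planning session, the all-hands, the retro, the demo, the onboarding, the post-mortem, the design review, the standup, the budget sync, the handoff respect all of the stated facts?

Check each stated constraint against the proposed order — e.g. the retro is ahead of the handoff; the all-hands is ahead of the handoff. Every pair is in the required order; nothing is violated.

yes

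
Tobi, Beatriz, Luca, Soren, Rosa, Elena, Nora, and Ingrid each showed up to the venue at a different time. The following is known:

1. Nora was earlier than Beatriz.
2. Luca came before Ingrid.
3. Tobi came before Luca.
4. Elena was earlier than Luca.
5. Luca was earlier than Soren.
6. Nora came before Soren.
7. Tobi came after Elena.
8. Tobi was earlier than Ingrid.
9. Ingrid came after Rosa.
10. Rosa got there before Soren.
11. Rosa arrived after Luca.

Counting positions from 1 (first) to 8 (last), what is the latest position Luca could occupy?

5

Luca must come before Ingrid, Rosa, and Soren — 3 guests forced after them.
Everything else can be placed before Luca in some valid order, so Luca can sit as late as position 8 − 3 = 5.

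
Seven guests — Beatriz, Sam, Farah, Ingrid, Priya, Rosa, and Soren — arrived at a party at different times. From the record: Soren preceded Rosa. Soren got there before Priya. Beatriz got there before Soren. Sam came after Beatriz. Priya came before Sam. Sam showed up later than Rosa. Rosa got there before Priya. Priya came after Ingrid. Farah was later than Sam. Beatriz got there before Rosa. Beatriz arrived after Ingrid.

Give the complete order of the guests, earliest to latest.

Ingrid, Beatriz, Soren, Rosa, Priya, Sam, Farah

The constraints fix every adjacent pair, so only one ordering works:
Ingrid → Beatriz → Soren → Rosa → Priya → Sam → Farah.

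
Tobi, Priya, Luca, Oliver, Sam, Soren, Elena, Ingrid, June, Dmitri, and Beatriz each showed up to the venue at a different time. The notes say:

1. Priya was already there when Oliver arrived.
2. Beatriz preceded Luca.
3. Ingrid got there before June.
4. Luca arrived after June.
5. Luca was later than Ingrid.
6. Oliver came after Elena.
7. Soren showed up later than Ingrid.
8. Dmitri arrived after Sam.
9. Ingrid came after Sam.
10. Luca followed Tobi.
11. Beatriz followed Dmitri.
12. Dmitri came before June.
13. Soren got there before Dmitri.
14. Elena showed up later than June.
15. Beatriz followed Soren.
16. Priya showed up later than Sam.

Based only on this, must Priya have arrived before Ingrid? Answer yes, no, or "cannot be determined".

cannot be determined

No chain of stated constraints runs from Priya to Ingrid, and none runs from Ingrid to Priya either.
So the relative order of Priya and Ingrid is not fixed by the given facts.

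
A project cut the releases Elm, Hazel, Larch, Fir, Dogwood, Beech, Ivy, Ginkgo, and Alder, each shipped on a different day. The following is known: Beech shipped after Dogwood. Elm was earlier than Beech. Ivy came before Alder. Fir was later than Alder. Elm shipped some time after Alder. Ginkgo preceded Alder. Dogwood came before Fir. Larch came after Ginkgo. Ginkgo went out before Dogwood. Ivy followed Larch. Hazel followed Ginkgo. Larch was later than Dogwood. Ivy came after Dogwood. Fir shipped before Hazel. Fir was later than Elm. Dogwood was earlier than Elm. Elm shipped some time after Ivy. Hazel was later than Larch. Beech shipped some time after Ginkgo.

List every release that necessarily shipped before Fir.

Alder, Dogwood, Elm, Ginkgo, Ivy, Larch

Directly stated before Fir: Alder, Dogwood, and Elm.
Ginkgo reaches Fir via Ginkgo → Alder → Fir.
Ivy reaches Fir via Ivy → Alder → Fir.
Larch reaches Fir via Larch → Ivy → Alder → Fir.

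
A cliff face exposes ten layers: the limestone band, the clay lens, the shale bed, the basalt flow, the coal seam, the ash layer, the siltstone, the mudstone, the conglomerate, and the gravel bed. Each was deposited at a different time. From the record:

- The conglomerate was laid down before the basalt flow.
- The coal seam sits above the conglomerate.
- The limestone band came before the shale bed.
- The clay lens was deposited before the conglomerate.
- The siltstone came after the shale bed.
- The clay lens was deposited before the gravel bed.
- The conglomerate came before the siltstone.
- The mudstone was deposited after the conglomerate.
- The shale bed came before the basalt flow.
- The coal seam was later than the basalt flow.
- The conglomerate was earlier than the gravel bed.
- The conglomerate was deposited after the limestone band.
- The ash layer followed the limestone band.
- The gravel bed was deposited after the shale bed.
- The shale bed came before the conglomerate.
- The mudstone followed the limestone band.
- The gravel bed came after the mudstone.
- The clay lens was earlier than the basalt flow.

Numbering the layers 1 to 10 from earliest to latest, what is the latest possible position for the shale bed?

4

The shale bed must come before the basalt flow, the coal seam, the conglomerate, the gravel bed, the mudstone, and the siltstone — 6 layers forced after it.
Everything else can be placed before the shale bed in some valid order, so the shale bed can sit as late as position 10 − 6 = 4.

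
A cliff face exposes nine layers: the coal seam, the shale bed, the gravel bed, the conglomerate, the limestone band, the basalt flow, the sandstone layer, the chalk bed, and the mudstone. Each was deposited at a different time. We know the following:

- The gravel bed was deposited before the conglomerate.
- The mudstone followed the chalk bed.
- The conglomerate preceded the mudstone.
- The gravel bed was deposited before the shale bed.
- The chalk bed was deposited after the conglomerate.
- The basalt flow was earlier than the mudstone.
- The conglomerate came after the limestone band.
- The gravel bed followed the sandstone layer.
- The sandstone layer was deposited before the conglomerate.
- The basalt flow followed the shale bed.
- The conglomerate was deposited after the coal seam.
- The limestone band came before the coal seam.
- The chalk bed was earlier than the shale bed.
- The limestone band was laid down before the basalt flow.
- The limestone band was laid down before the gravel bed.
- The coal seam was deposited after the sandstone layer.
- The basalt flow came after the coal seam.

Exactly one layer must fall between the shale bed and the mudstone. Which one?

Tracing the constraints gives the shale bed → the basalt flow → the mudstone, so the basalt flow sits after the shale bed and before the mudstone.
No other layer is forced both after the shale bed and before the mudstone.

the basalt flow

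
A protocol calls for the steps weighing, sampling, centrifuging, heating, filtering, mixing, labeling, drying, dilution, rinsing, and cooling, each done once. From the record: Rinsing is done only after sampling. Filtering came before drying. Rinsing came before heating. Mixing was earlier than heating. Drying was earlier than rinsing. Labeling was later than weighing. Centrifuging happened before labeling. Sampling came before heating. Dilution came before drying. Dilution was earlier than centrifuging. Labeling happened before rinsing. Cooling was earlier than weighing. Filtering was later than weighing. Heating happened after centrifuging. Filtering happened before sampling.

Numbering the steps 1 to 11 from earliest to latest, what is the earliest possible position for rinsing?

Centrifuging, cooling, dilution, drying, filtering, labeling, sampling, and weighing must all come before rinsing — 8 forced predecessors.
Nothing else is forced ahead of rinsing, so its earliest slot is position 8 + 1 = 9.

9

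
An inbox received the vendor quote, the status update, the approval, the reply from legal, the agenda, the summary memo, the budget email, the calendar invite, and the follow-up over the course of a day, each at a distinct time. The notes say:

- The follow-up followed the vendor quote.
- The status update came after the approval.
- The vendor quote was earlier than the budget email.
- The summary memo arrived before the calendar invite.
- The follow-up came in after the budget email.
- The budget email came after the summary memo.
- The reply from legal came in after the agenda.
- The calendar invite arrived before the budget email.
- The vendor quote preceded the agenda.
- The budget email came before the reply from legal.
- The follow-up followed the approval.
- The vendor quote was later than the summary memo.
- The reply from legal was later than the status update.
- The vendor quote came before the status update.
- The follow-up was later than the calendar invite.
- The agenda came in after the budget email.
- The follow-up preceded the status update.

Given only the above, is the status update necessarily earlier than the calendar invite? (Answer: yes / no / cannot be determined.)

Tracing the constraints gives the calendar invite → the follow-up → the status update, so the calendar invite must come before the status update.
That means the status update cannot be before the calendar invite.

no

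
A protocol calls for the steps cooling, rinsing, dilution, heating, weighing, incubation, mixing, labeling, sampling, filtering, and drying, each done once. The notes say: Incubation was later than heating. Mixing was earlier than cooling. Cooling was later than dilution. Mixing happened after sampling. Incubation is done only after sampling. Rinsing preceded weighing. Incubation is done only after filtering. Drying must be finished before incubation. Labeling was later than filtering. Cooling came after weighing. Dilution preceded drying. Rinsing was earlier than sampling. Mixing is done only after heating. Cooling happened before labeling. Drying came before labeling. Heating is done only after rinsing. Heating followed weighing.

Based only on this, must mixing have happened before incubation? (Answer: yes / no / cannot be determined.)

cannot be determined

No chain of stated constraints runs from mixing to incubation, and none runs from incubation to mixing either.
So the relative order of mixing and incubation is not fixed by the given facts.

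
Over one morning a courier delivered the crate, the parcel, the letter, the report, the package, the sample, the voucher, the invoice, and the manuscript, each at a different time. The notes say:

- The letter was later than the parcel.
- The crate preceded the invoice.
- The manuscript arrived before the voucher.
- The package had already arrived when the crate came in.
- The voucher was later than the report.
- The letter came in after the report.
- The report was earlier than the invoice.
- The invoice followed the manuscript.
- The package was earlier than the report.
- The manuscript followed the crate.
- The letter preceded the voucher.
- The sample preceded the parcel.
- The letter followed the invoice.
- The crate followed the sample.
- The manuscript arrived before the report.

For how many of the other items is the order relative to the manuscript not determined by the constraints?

1

Forced before the manuscript: the crate, the package, and the sample; forced after the manuscript: the invoice, the letter, the report, and the voucher.
That leaves the parcel with no forced order relative to the manuscript — 1.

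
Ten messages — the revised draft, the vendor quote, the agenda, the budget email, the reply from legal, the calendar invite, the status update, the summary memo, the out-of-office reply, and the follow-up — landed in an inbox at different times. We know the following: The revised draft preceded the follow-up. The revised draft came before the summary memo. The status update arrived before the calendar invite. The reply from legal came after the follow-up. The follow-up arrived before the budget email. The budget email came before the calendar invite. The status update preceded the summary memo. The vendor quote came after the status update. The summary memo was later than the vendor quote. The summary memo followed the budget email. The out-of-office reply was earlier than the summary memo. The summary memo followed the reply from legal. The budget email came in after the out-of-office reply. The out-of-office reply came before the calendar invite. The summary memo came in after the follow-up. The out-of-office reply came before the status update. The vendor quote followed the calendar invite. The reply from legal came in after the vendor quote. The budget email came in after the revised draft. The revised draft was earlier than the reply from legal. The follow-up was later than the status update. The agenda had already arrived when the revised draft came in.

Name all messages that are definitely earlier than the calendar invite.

the agenda, the budget email, the follow-up, the out-of-office reply, the revised draft, the status update

Directly stated before the calendar invite: the budget email, the out-of-office reply, and the status update.
The agenda reaches the calendar invite via the agenda → the revised draft → the budget email → the calendar invite.
The follow-up reaches the calendar invite via the follow-up → the budget email → the calendar invite.
The revised draft reaches the calendar invite via the revised draft → the budget email → the calendar invite.
No chain forces the vendor quote (or any of the others) ahead of the calendar invite.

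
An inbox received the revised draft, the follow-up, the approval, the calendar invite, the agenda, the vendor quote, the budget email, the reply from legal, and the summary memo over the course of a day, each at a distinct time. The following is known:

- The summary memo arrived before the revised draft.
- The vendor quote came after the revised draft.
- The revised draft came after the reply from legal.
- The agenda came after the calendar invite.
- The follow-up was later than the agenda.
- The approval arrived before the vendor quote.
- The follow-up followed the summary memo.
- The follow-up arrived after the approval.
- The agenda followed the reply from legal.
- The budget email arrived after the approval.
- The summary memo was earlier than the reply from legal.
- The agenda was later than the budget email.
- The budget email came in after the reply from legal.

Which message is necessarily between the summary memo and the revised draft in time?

the reply from legal

Tracing the constraints gives the summary memo → the reply from legal → the revised draft, so the reply from legal sits after the summary memo and before the revised draft.
No other message is forced both after the summary memo and before the revised draft.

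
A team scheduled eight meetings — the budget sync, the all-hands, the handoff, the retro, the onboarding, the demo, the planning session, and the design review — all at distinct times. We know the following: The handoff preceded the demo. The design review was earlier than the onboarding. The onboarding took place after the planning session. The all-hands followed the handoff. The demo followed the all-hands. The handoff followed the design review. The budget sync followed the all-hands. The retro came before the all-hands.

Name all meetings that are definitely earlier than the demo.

Directly stated before the demo: the all-hands and the handoff.
The design review reaches the demo via the design review → the handoff → the demo.
The retro reaches the demo via the retro → the all-hands → the demo.

the all-hands, the design review, the handoff, the retro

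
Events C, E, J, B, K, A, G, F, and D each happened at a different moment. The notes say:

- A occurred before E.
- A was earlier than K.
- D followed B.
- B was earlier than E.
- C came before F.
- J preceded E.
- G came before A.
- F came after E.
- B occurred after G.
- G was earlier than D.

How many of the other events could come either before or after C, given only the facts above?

7

Forced after C: F.
That leaves A, B, D, E, G, J, and K with no forced order relative to C — 7.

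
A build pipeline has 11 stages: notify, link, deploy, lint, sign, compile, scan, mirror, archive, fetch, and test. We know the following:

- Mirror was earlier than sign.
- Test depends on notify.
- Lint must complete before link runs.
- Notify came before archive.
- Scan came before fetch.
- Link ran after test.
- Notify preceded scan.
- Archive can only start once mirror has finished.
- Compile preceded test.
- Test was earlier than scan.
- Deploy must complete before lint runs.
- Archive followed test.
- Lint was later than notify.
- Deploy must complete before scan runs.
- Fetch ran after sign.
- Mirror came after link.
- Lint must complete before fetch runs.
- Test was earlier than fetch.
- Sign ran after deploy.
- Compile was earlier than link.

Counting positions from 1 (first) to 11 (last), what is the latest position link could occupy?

Link must come before archive, fetch, mirror, and sign — 4 stages forced after it.
Everything else can be placed before link in some valid order, so link can sit as late as position 11 − 4 = 7.

7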